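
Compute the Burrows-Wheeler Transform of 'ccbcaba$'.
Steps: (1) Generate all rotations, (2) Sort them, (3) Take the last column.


Rotations (sorted):
  0: $ccbcaba -> last char: a
  1: a$ccbcab -> last char: b
  2: aba$ccbc -> last char: c
  3: ba$ccbca -> last char: a
  4: bcaba$cc -> last char: c
  5: caba$ccb -> last char: b
  6: cbcaba$c -> last char: c
  7: ccbcaba$ -> last char: $


BWT = abcacbc$


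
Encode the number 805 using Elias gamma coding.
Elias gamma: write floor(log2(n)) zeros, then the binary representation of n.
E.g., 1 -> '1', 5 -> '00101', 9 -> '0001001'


num_bits = floor(log2(805)) + 1 = 10
leading_zeros = num_bits - 1 = 9
binary(805) = 1100100101

Elias gamma(805) = '000000000' + '1100100101' = 0000000001100100101 (19 bits)


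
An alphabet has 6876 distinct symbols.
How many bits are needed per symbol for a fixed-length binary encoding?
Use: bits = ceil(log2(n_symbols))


log2(6876) = 12.7474
Bracket: 2^12 = 4096 < 6876 <= 2^13 = 8192
So ceil(log2(6876)) = 13

bits = ceil(log2(6876)) = ceil(12.7474) = 13 bits


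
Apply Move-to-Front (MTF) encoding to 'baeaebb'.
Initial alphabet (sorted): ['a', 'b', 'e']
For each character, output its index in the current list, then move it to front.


MTF encoding:
'b': index 1 in ['a', 'b', 'e'] -> ['b', 'a', 'e']
'a': index 1 in ['b', 'a', 'e'] -> ['a', 'b', 'e']
'e': index 2 in ['a', 'b', 'e'] -> ['e', 'a', 'b']
'a': index 1 in ['e', 'a', 'b'] -> ['a', 'e', 'b']
'e': index 1 in ['a', 'e', 'b'] -> ['e', 'a', 'b']
'b': index 2 in ['e', 'a', 'b'] -> ['b', 'e', 'a']
'b': index 0 in ['b', 'e', 'a'] -> ['b', 'e', 'a']


Output: [1, 1, 2, 1, 1, 2, 0]


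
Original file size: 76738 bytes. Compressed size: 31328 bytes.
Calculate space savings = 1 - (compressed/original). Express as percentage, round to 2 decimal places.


ratio = compressed/original = 31328/76738 = 0.408246
savings = 1 - ratio = 1 - 0.408246 = 0.591754
as a percentage: 0.591754 * 100 = 59.18%

Space savings = 1 - 31328/76738 = 59.18%


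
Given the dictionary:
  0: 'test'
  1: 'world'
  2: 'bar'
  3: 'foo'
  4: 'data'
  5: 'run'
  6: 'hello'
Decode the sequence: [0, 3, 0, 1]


Look up each index in the dictionary:
  0 -> 'test'
  3 -> 'foo'
  0 -> 'test'
  1 -> 'world'

Decoded: "test foo test world"


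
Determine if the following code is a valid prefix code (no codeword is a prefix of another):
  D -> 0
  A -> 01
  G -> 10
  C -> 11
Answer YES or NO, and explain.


Checking each pair (does one codeword prefix another?):
  D='0' vs A='01': prefix -- VIOLATION

NO -- this is NOT a valid prefix code. D (0) is a prefix of A (01).


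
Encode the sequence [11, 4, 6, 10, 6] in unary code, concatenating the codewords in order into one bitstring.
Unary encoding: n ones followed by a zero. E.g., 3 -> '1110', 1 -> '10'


Encode each number as n ones followed by a terminating 0:
  11 -> 111111111110 (12 bits)
  4 -> 11110 (5 bits)
  6 -> 1111110 (7 bits)
  10 -> 11111111110 (11 bits)
  6 -> 1111110 (7 bits)
Total length = 12 + 5 + 7 + 11 + 7 = 42 bits.

Unary([11, 4, 6, 10, 6]) = 111111111110111101111110111111111101111110 (42 bits)


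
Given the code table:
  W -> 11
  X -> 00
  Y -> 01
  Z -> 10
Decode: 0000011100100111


Decoding:
00 -> X
00 -> X
01 -> Y
11 -> W
00 -> X
10 -> Z
01 -> Y
11 -> W


Result: XXYWXZYW


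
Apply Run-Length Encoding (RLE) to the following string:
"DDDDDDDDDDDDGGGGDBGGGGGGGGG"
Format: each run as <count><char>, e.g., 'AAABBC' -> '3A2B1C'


Scanning runs left to right:
  i=0: run of 'D' x 12 -> '12D'
  i=12: run of 'G' x 4 -> '4G'
  i=16: run of 'D' x 1 -> '1D'
  i=17: run of 'B' x 1 -> '1B'
  i=18: run of 'G' x 9 -> '9G'

RLE = 12D4G1D1B9G


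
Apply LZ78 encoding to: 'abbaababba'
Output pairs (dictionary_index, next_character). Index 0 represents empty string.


LZ78 encoding steps:
Dictionary: {0: ''}
Step 1: w='' (idx 0), next='a' -> output (0, 'a'), add 'a' as idx 1
Step 2: w='' (idx 0), next='b' -> output (0, 'b'), add 'b' as idx 2
Step 3: w='b' (idx 2), next='a' -> output (2, 'a'), add 'ba' as idx 3
Step 4: w='a' (idx 1), next='b' -> output (1, 'b'), add 'ab' as idx 4
Step 5: w='ab' (idx 4), next='b' -> output (4, 'b'), add 'abb' as idx 5
Step 6: w='a' (idx 1), end of input -> output (1, '')


Encoded: [(0, 'a'), (0, 'b'), (2, 'a'), (1, 'b'), (4, 'b'), (1, '')]


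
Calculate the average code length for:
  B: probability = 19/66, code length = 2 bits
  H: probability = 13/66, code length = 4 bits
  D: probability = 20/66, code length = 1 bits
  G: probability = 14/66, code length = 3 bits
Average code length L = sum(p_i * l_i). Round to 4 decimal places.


Weighted contributions p_i * l_i:
  B: (19/66) * 2 = 38/66
  H: (13/66) * 4 = 52/66
  D: (20/66) * 1 = 20/66
  G: (14/66) * 3 = 42/66
Sum = (38 + 52 + 20 + 42)/66 = 152/66

L = 152/66 = 2.3030 bits/symbol


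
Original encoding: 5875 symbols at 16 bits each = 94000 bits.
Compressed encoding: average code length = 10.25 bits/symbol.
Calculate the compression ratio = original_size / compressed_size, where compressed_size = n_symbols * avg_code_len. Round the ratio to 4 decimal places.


original_size = n_symbols * orig_bits = 5875 * 16 = 94000 bits
compressed_size = n_symbols * avg_code_len = 5875 * 10.25 = 60218.75 bits
ratio = original_size / compressed_size = 94000 / 60218.75 = 1.561

Compression ratio = 1.561


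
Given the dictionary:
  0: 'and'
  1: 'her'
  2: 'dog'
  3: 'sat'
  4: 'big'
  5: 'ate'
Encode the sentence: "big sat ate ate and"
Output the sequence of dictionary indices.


Look up each word in the dictionary:
  'big' -> 4
  'sat' -> 3
  'ate' -> 5
  'ate' -> 5
  'and' -> 0

Encoded: [4, 3, 5, 5, 0]


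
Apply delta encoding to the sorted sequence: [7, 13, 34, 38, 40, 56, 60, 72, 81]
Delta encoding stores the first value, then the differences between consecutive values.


First value: 7
Deltas:
  13 - 7 = 6
  34 - 13 = 21
  38 - 34 = 4
  40 - 38 = 2
  56 - 40 = 16
  60 - 56 = 4
  72 - 60 = 12
  81 - 72 = 9


Delta encoded: [7, 6, 21, 4, 2, 16, 4, 12, 9]


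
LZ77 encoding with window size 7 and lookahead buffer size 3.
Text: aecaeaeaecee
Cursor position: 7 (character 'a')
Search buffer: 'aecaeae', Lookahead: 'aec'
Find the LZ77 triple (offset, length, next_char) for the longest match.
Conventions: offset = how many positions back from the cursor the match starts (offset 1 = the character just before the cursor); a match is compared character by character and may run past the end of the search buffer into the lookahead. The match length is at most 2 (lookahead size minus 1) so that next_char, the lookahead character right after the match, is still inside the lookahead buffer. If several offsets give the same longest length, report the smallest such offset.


Try each offset into the search buffer:
  offset=1 (pos 6, char 'e'): match length 0
  offset=2 (pos 5, char 'a'): match length 2
  offset=3 (pos 4, char 'e'): match length 0
  offset=4 (pos 3, char 'a'): match length 2
  offset=5 (pos 2, char 'c'): match length 0
  offset=6 (pos 1, char 'e'): match length 0
  offset=7 (pos 0, char 'a'): match length 2
Longest match has length 2, found at offsets 2, 4, 7; take the smallest, offset 2.
next_char = character at position 7 + 2 = 9 -> 'c'

Best match: offset=2, length=2 (matching 'ae' starting at position 5)
LZ77 triple: (2, 2, 'c')


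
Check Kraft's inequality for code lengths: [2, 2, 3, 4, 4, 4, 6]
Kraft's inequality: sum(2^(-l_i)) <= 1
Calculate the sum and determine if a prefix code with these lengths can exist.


Sum = 2^(-2) + 2^(-2) + 2^(-3) + 2^(-4) + 2^(-4) + 2^(-4) + 2^(-6)
    = 0.25 + 0.25 + 0.125 + 0.0625 + 0.0625 + 0.0625 + 0.015625
    = 53/64 = 0.828125
Since 0.828125 <= 1, Kraft's inequality IS satisfied.
A prefix code with these lengths CAN exist.

Kraft sum = 0.828125. Satisfied.


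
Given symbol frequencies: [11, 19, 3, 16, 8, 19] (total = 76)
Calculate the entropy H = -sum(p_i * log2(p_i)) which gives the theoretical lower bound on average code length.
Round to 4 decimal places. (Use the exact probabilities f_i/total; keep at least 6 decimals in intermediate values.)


Per-symbol terms -p_i * log2(p_i) with p_i = f_i/76:
  p = 11/76 = 0.144737: log2(p) = -2.788496, -p*log2(p) = 0.403598
  p = 19/76 = 0.250000: log2(p) = -2.000000, -p*log2(p) = 0.500000
  p = 3/76 = 0.039474: log2(p) = -4.662965, -p*log2(p) = 0.184064
  p = 16/76 = 0.210526: log2(p) = -2.247928, -p*log2(p) = 0.473248
  p = 8/76 = 0.105263: log2(p) = -3.247928, -p*log2(p) = 0.341887
  p = 19/76 = 0.250000: log2(p) = -2.000000, -p*log2(p) = 0.500000
H = 0.403598 + 0.500000 + 0.184064 + 0.473248 + 0.341887 + 0.500000 = 2.402797

H = 2.4028 bits/symbol


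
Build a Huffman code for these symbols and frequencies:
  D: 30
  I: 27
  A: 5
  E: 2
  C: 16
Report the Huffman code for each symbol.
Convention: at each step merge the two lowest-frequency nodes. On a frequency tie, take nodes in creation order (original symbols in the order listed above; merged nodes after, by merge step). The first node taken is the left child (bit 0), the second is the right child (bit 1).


Huffman tree construction:
Step 1: Merge E(2) + A(5) = 7
Step 2: Merge (E+A)(7) + C(16) = 23
Step 3: Merge ((E+A)+C)(23) + I(27) = 50
Step 4: Merge D(30) + (((E+A)+C)+I)(50) = 80
Read each symbol's code off the tree from the root (left child = 0, right child = 1).

Codes:
  D: 0 (length 1)
  I: 11 (length 2)
  A: 1001 (length 4)
  E: 1000 (length 4)
  C: 101 (length 3)
Average code length: 160/80 = 2.0000 bits/symbol


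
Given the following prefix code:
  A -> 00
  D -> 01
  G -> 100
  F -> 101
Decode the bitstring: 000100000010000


Decoding step by step:
Bits 00 -> A
Bits 01 -> D
Bits 00 -> A
Bits 00 -> A
Bits 00 -> A
Bits 100 -> G
Bits 00 -> A


Decoded message: ADAAAGA


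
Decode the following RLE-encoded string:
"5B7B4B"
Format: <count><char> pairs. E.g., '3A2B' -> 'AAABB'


Expanding each <count><char> pair:
  5B -> 'BBBBB'
  7B -> 'BBBBBBB'
  4B -> 'BBBB'

Decoded = BBBBBBBBBBBBBBBB


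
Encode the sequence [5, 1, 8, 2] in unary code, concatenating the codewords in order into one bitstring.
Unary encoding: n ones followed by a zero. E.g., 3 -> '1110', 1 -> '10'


Encode each number as n ones followed by a terminating 0:
  5 -> 111110 (6 bits)
  1 -> 10 (2 bits)
  8 -> 111111110 (9 bits)
  2 -> 110 (3 bits)
Total length = 6 + 2 + 9 + 3 = 20 bits.

Unary([5, 1, 8, 2]) = 11111010111111110110 (20 bits)


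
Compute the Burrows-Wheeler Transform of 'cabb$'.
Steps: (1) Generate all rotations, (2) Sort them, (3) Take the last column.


Rotations (sorted):
  0: $cabb -> last char: b
  1: abb$c -> last char: c
  2: b$cab -> last char: b
  3: bb$ca -> last char: a
  4: cabb$ -> last char: $


BWT = bcba$


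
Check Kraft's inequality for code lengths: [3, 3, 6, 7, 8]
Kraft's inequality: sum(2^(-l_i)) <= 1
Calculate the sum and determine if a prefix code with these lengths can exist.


Sum = 2^(-3) + 2^(-3) + 2^(-6) + 2^(-7) + 2^(-8)
    = 0.125 + 0.125 + 0.015625 + 0.0078125 + 0.00390625
    = 71/256 = 0.27734375
Since 0.27734375 <= 1, Kraft's inequality IS satisfied.
A prefix code with these lengths CAN exist.

Kraft sum = 0.27734375. Satisfied.


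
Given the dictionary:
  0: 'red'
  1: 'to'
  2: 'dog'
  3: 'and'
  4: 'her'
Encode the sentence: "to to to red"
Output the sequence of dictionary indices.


Look up each word in the dictionary:
  'to' -> 1
  'to' -> 1
  'to' -> 1
  'red' -> 0

Encoded: [1, 1, 1, 0]


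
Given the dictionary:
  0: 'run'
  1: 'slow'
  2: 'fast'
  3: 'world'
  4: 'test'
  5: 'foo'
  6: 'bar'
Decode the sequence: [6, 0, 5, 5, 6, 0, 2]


Look up each index in the dictionary:
  6 -> 'bar'
  0 -> 'run'
  5 -> 'foo'
  5 -> 'foo'
  6 -> 'bar'
  0 -> 'run'
  2 -> 'fast'

Decoded: "bar run foo foo bar run fast"


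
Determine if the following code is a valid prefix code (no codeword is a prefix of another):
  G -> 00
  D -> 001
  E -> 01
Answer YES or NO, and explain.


Checking each pair (does one codeword prefix another?):
  G='00' vs D='001': prefix -- VIOLATION

NO -- this is NOT a valid prefix code. G (00) is a prefix of D (001).


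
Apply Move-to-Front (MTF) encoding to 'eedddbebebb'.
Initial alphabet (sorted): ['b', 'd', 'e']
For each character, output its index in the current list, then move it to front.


MTF encoding:
'e': index 2 in ['b', 'd', 'e'] -> ['e', 'b', 'd']
'e': index 0 in ['e', 'b', 'd'] -> ['e', 'b', 'd']
'd': index 2 in ['e', 'b', 'd'] -> ['d', 'e', 'b']
'd': index 0 in ['d', 'e', 'b'] -> ['d', 'e', 'b']
'd': index 0 in ['d', 'e', 'b'] -> ['d', 'e', 'b']
'b': index 2 in ['d', 'e', 'b'] -> ['b', 'd', 'e']
'e': index 2 in ['b', 'd', 'e'] -> ['e', 'b', 'd']
'b': index 1 in ['e', 'b', 'd'] -> ['b', 'e', 'd']
'e': index 1 in ['b', 'e', 'd'] -> ['e', 'b', 'd']
'b': index 1 in ['e', 'b', 'd'] -> ['b', 'e', 'd']
'b': index 0 in ['b', 'e', 'd'] -> ['b', 'e', 'd']


Output: [2, 0, 2, 0, 0, 2, 2, 1, 1, 1, 0]


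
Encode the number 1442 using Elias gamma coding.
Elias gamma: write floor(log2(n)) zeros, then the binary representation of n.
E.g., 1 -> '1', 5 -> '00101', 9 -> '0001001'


num_bits = floor(log2(1442)) + 1 = 11
leading_zeros = num_bits - 1 = 10
binary(1442) = 10110100010

Elias gamma(1442) = '0000000000' + '10110100010' = 000000000010110100010 (21 bits)


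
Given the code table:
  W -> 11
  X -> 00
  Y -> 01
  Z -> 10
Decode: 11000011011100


Decoding:
11 -> W
00 -> X
00 -> X
11 -> W
01 -> Y
11 -> W
00 -> X


Result: WXXWYWX


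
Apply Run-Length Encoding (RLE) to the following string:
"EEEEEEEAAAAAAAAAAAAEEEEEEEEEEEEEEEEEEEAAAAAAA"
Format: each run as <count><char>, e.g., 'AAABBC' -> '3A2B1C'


Scanning runs left to right:
  i=0: run of 'E' x 7 -> '7E'
  i=7: run of 'A' x 12 -> '12A'
  i=19: run of 'E' x 19 -> '19E'
  i=38: run of 'A' x 7 -> '7A'

RLE = 7E12A19E7A


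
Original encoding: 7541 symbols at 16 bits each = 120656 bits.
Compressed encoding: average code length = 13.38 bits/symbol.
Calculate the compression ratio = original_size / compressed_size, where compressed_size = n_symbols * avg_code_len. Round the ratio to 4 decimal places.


original_size = n_symbols * orig_bits = 7541 * 16 = 120656 bits
compressed_size = n_symbols * avg_code_len = 7541 * 13.38 = 100898.58 bits
ratio = original_size / compressed_size = 120656 / 100898.58 = 1.1958

Compression ratio = 1.1958


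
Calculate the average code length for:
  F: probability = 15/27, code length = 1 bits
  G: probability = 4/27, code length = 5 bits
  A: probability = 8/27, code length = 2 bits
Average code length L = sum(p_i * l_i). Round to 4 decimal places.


Weighted contributions p_i * l_i:
  F: (15/27) * 1 = 15/27
  G: (4/27) * 5 = 20/27
  A: (8/27) * 2 = 16/27
Sum = (15 + 20 + 16)/27 = 51/27

L = 51/27 = 1.8889 bits/symbol


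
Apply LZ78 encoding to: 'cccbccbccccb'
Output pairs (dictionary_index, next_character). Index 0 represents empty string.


LZ78 encoding steps:
Dictionary: {0: ''}
Step 1: w='' (idx 0), next='c' -> output (0, 'c'), add 'c' as idx 1
Step 2: w='c' (idx 1), next='c' -> output (1, 'c'), add 'cc' as idx 2
Step 3: w='' (idx 0), next='b' -> output (0, 'b'), add 'b' as idx 3
Step 4: w='cc' (idx 2), next='b' -> output (2, 'b'), add 'ccb' as idx 4
Step 5: w='cc' (idx 2), next='c' -> output (2, 'c'), add 'ccc' as idx 5
Step 6: w='c' (idx 1), next='b' -> output (1, 'b'), add 'cb' as idx 6


Encoded: [(0, 'c'), (1, 'c'), (0, 'b'), (2, 'b'), (2, 'c'), (1, 'b')]


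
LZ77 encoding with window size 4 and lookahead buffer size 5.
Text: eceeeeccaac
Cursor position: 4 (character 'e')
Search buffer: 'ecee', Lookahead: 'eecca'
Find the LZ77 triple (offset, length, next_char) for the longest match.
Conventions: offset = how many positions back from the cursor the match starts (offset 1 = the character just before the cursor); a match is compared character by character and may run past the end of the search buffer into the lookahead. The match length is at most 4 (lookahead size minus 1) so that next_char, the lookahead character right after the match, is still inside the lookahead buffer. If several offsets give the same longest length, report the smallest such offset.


Try each offset into the search buffer:
  offset=1 (pos 3, char 'e'): match length 2
  offset=2 (pos 2, char 'e'): match length 2
  offset=3 (pos 1, char 'c'): match length 0
  offset=4 (pos 0, char 'e'): match length 1
Longest match has length 2, found at offsets 1, 2; take the smallest, offset 1.
next_char = character at position 4 + 2 = 6 -> 'c'

Best match: offset=1, length=2 (matching 'ee' starting at position 3)
LZ77 triple: (1, 2, 'c')


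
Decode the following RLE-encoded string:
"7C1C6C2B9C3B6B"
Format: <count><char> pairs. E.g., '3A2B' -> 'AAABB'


Expanding each <count><char> pair:
  7C -> 'CCCCCCC'
  1C -> 'C'
  6C -> 'CCCCCC'
  2B -> 'BB'
  9C -> 'CCCCCCCCC'
  3B -> 'BBB'
  6B -> 'BBBBBB'

Decoded = CCCCCCCCCCCCCCBBCCCCCCCCCBBBBBBBBB


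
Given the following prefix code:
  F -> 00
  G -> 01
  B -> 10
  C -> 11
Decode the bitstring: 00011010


Decoding step by step:
Bits 00 -> F
Bits 01 -> G
Bits 10 -> B
Bits 10 -> B


Decoded message: FGBB


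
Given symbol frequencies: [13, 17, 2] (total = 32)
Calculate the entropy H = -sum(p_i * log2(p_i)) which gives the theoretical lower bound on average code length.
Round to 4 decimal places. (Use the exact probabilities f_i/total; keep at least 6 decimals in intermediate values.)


Per-symbol terms -p_i * log2(p_i) with p_i = f_i/32:
  p = 13/32 = 0.406250: log2(p) = -1.299560, -p*log2(p) = 0.527946
  p = 17/32 = 0.531250: log2(p) = -0.912537, -p*log2(p) = 0.484785
  p = 2/32 = 0.062500: log2(p) = -4.000000, -p*log2(p) = 0.250000
H = 0.527946 + 0.484785 + 0.250000 = 1.262731

H = 1.2627 bits/symbol


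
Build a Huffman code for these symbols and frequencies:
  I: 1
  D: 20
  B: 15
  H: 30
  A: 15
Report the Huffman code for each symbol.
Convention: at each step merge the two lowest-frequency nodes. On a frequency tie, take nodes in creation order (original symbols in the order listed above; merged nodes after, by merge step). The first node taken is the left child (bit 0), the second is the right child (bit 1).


Huffman tree construction:
Step 1: Merge I(1) + B(15) = 16
Step 2: Merge A(15) + (I+B)(16) = 31
Step 3: Merge D(20) + H(30) = 50
Step 4: Merge (A+(I+B))(31) + (D+H)(50) = 81
Read each symbol's code off the tree from the root (left child = 0, right child = 1).

Codes:
  I: 010 (length 3)
  D: 10 (length 2)
  B: 011 (length 3)
  H: 11 (length 2)
  A: 00 (length 2)
Average code length: 178/81 = 2.1975 bits/symbol


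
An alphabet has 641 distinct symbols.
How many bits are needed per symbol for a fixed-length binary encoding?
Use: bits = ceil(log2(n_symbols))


log2(641) = 9.3242
Bracket: 2^9 = 512 < 641 <= 2^10 = 1024
So ceil(log2(641)) = 10

bits = ceil(log2(641)) = ceil(9.3242) = 10 bits


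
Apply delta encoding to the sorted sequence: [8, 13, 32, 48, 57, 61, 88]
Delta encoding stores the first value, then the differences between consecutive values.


First value: 8
Deltas:
  13 - 8 = 5
  32 - 13 = 19
  48 - 32 = 16
  57 - 48 = 9
  61 - 57 = 4
  88 - 61 = 27


Delta encoded: [8, 5, 19, 16, 9, 4, 27]


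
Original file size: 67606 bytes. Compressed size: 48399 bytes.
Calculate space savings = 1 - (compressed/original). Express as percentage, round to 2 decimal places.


ratio = compressed/original = 48399/67606 = 0.715898
savings = 1 - ratio = 1 - 0.715898 = 0.284102
as a percentage: 0.284102 * 100 = 28.41%

Space savings = 1 - 48399/67606 = 28.41%


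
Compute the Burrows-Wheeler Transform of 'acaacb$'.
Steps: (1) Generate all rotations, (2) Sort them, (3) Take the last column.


Rotations (sorted):
  0: $acaacb -> last char: b
  1: aacb$ac -> last char: c
  2: acaacb$ -> last char: $
  3: acb$aca -> last char: a
  4: b$acaac -> last char: c
  5: caacb$a -> last char: a
  6: cb$acaa -> last char: a


BWT = bc$acaa


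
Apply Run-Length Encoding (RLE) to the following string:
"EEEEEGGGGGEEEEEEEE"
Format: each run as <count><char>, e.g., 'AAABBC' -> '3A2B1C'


Scanning runs left to right:
  i=0: run of 'E' x 5 -> '5E'
  i=5: run of 'G' x 5 -> '5G'
  i=10: run of 'E' x 8 -> '8E'

RLE = 5E5G8E


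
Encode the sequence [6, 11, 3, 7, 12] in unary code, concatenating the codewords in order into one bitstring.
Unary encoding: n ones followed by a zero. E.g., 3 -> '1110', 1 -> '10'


Encode each number as n ones followed by a terminating 0:
  6 -> 1111110 (7 bits)
  11 -> 111111111110 (12 bits)
  3 -> 1110 (4 bits)
  7 -> 11111110 (8 bits)
  12 -> 1111111111110 (13 bits)
Total length = 7 + 12 + 4 + 8 + 13 = 44 bits.

Unary([6, 11, 3, 7, 12]) = 11111101111111111101110111111101111111111110 (44 bits)


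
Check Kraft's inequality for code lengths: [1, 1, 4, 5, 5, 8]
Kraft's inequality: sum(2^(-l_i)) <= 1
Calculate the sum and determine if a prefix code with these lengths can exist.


Sum = 2^(-1) + 2^(-1) + 2^(-4) + 2^(-5) + 2^(-5) + 2^(-8)
    = 0.5 + 0.5 + 0.0625 + 0.03125 + 0.03125 + 0.00390625
    = 289/256 = 1.12890625
Since 1.12890625 > 1, Kraft's inequality is NOT satisfied.
A prefix code with these lengths CANNOT exist.

Kraft sum = 1.12890625. Not satisfied.


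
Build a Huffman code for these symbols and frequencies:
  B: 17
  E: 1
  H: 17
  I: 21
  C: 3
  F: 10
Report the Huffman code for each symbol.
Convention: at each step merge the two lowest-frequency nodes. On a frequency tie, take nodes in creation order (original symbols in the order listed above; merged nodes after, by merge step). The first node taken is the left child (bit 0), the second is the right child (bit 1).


Huffman tree construction:
Step 1: Merge E(1) + C(3) = 4
Step 2: Merge (E+C)(4) + F(10) = 14
Step 3: Merge ((E+C)+F)(14) + B(17) = 31
Step 4: Merge H(17) + I(21) = 38
Step 5: Merge (((E+C)+F)+B)(31) + (H+I)(38) = 69
Read each symbol's code off the tree from the root (left child = 0, right child = 1).

Codes:
  B: 01 (length 2)
  E: 0000 (length 4)
  H: 10 (length 2)
  I: 11 (length 2)
  C: 0001 (length 4)
  F: 001 (length 3)
Average code length: 156/69 = 2.2609 bits/symbol


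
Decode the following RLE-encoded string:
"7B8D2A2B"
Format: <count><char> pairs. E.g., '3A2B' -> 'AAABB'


Expanding each <count><char> pair:
  7B -> 'BBBBBBB'
  8D -> 'DDDDDDDD'
  2A -> 'AA'
  2B -> 'BB'

Decoded = BBBBBBBDDDDDDDDAABB


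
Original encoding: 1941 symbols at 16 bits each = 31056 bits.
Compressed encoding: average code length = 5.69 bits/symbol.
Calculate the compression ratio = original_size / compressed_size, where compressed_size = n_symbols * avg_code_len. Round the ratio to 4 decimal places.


original_size = n_symbols * orig_bits = 1941 * 16 = 31056 bits
compressed_size = n_symbols * avg_code_len = 1941 * 5.69 = 11044.29 bits
ratio = original_size / compressed_size = 31056 / 11044.29 = 2.812

Compression ratio = 2.812


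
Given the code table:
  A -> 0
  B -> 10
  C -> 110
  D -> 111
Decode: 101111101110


Decoding:
10 -> B
111 -> D
110 -> C
111 -> D
0 -> A


Result: BDCDA


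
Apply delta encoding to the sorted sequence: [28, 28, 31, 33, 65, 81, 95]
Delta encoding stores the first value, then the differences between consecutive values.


First value: 28
Deltas:
  28 - 28 = 0
  31 - 28 = 3
  33 - 31 = 2
  65 - 33 = 32
  81 - 65 = 16
  95 - 81 = 14


Delta encoded: [28, 0, 3, 2, 32, 16, 14]


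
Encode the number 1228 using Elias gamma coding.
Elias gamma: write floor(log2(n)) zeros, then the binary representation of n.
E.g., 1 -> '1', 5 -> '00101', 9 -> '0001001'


num_bits = floor(log2(1228)) + 1 = 11
leading_zeros = num_bits - 1 = 10
binary(1228) = 10011001100

Elias gamma(1228) = '0000000000' + '10011001100' = 000000000010011001100 (21 bits)


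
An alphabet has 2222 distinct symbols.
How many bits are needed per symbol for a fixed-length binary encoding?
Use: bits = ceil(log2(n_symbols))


log2(2222) = 11.1176
Bracket: 2^11 = 2048 < 2222 <= 2^12 = 4096
So ceil(log2(2222)) = 12

bits = ceil(log2(2222)) = ceil(11.1176) = 12 bits


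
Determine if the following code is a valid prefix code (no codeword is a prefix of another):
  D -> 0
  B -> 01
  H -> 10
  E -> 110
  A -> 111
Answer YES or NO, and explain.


Checking each pair (does one codeword prefix another?):
  D='0' vs B='01': prefix -- VIOLATION

NO -- this is NOT a valid prefix code. D (0) is a prefix of B (01).


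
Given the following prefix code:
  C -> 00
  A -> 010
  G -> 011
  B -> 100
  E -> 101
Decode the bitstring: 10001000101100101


Decoding step by step:
Bits 100 -> B
Bits 010 -> A
Bits 00 -> C
Bits 101 -> E
Bits 100 -> B
Bits 101 -> E


Decoded message: BACEBE


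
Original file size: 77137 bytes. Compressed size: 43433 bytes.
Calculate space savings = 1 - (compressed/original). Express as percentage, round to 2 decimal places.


ratio = compressed/original = 43433/77137 = 0.563063
savings = 1 - ratio = 1 - 0.563063 = 0.436937
as a percentage: 0.436937 * 100 = 43.69%

Space savings = 1 - 43433/77137 = 43.69%


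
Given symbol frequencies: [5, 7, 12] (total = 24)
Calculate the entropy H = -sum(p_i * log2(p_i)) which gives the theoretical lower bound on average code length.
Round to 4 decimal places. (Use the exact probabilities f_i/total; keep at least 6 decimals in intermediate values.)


Per-symbol terms -p_i * log2(p_i) with p_i = f_i/24:
  p = 5/24 = 0.208333: log2(p) = -2.263034, -p*log2(p) = 0.471466
  p = 7/24 = 0.291667: log2(p) = -1.777608, -p*log2(p) = 0.518469
  p = 12/24 = 0.500000: log2(p) = -1.000000, -p*log2(p) = 0.500000
H = 0.471466 + 0.518469 + 0.500000 = 1.489935

H = 1.4899 bits/symbol


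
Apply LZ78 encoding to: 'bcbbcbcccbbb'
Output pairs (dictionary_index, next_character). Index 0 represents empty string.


LZ78 encoding steps:
Dictionary: {0: ''}
Step 1: w='' (idx 0), next='b' -> output (0, 'b'), add 'b' as idx 1
Step 2: w='' (idx 0), next='c' -> output (0, 'c'), add 'c' as idx 2
Step 3: w='b' (idx 1), next='b' -> output (1, 'b'), add 'bb' as idx 3
Step 4: w='c' (idx 2), next='b' -> output (2, 'b'), add 'cb' as idx 4
Step 5: w='c' (idx 2), next='c' -> output (2, 'c'), add 'cc' as idx 5
Step 6: w='cb' (idx 4), next='b' -> output (4, 'b'), add 'cbb' as idx 6
Step 7: w='b' (idx 1), end of input -> output (1, '')


Encoded: [(0, 'b'), (0, 'c'), (1, 'b'), (2, 'b'), (2, 'c'), (4, 'b'), (1, '')]


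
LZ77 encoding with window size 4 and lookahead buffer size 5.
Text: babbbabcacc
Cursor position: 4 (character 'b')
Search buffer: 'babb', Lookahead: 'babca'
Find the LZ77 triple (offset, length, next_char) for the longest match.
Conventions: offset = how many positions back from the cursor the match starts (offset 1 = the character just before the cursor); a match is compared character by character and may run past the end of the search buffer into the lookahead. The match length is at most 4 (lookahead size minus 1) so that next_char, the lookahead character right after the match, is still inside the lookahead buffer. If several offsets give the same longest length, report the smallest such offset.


Try each offset into the search buffer:
  offset=1 (pos 3, char 'b'): match length 1
  offset=2 (pos 2, char 'b'): match length 1
  offset=3 (pos 1, char 'a'): match length 0
  offset=4 (pos 0, char 'b'): match length 3
Longest match has length 3 at offset 4.
next_char = character at position 4 + 3 = 7 -> 'c'

Best match: offset=4, length=3 (matching 'bab' starting at position 0)
LZ77 triple: (4, 3, 'c')


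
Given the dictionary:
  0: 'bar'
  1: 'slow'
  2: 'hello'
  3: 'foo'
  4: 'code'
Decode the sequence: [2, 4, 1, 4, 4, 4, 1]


Look up each index in the dictionary:
  2 -> 'hello'
  4 -> 'code'
  1 -> 'slow'
  4 -> 'code'
  4 -> 'code'
  4 -> 'code'
  1 -> 'slow'

Decoded: "hello code slow code code code slow"


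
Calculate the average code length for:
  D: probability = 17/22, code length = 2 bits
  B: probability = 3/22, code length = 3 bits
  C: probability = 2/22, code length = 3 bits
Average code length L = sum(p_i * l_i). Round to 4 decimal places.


Weighted contributions p_i * l_i:
  D: (17/22) * 2 = 34/22
  B: (3/22) * 3 = 9/22
  C: (2/22) * 3 = 6/22
Sum = (34 + 9 + 6)/22 = 49/22

L = 49/22 = 2.2273 bits/symbol


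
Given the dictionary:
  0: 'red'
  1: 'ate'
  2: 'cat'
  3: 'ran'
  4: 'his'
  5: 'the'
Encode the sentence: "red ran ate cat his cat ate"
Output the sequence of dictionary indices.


Look up each word in the dictionary:
  'red' -> 0
  'ran' -> 3
  'ate' -> 1
  'cat' -> 2
  'his' -> 4
  'cat' -> 2
  'ate' -> 1

Encoded: [0, 3, 1, 2, 4, 2, 1]


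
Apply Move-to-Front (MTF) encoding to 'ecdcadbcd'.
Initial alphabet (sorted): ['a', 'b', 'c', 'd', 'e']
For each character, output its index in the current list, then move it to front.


MTF encoding:
'e': index 4 in ['a', 'b', 'c', 'd', 'e'] -> ['e', 'a', 'b', 'c', 'd']
'c': index 3 in ['e', 'a', 'b', 'c', 'd'] -> ['c', 'e', 'a', 'b', 'd']
'd': index 4 in ['c', 'e', 'a', 'b', 'd'] -> ['d', 'c', 'e', 'a', 'b']
'c': index 1 in ['d', 'c', 'e', 'a', 'b'] -> ['c', 'd', 'e', 'a', 'b']
'a': index 3 in ['c', 'd', 'e', 'a', 'b'] -> ['a', 'c', 'd', 'e', 'b']
'd': index 2 in ['a', 'c', 'd', 'e', 'b'] -> ['d', 'a', 'c', 'e', 'b']
'b': index 4 in ['d', 'a', 'c', 'e', 'b'] -> ['b', 'd', 'a', 'c', 'e']
'c': index 3 in ['b', 'd', 'a', 'c', 'e'] -> ['c', 'b', 'd', 'a', 'e']
'd': index 2 in ['c', 'b', 'd', 'a', 'e'] -> ['d', 'c', 'b', 'a', 'e']


Output: [4, 3, 4, 1, 3, 2, 4, 3, 2]


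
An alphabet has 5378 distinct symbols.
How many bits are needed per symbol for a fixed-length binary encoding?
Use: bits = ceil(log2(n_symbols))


log2(5378) = 12.3929
Bracket: 2^12 = 4096 < 5378 <= 2^13 = 8192
So ceil(log2(5378)) = 13

bits = ceil(log2(5378)) = ceil(12.3929) = 13 bits


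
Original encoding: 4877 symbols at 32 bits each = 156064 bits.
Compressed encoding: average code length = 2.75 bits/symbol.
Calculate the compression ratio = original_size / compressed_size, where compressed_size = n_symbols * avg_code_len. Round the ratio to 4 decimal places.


original_size = n_symbols * orig_bits = 4877 * 32 = 156064 bits
compressed_size = n_symbols * avg_code_len = 4877 * 2.75 = 13411.75 bits
ratio = original_size / compressed_size = 156064 / 13411.75 = 11.6364

Compression ratio = 11.6364


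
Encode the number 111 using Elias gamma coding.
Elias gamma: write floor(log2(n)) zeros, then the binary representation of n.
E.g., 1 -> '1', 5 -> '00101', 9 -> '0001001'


num_bits = floor(log2(111)) + 1 = 7
leading_zeros = num_bits - 1 = 6
binary(111) = 1101111

Elias gamma(111) = '000000' + '1101111' = 0000001101111 (13 bits)


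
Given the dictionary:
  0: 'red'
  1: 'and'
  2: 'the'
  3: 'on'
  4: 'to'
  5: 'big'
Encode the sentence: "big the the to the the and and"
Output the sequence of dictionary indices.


Look up each word in the dictionary:
  'big' -> 5
  'the' -> 2
  'the' -> 2
  'to' -> 4
  'the' -> 2
  'the' -> 2
  'and' -> 1
  'and' -> 1

Encoded: [5, 2, 2, 4, 2, 2, 1, 1]


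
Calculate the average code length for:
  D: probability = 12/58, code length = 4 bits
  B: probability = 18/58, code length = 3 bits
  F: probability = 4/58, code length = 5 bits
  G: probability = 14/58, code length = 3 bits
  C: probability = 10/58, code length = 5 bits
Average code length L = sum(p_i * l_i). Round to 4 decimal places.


Weighted contributions p_i * l_i:
  D: (12/58) * 4 = 48/58
  B: (18/58) * 3 = 54/58
  F: (4/58) * 5 = 20/58
  G: (14/58) * 3 = 42/58
  C: (10/58) * 5 = 50/58
Sum = (48 + 54 + 20 + 42 + 50)/58 = 214/58

L = 214/58 = 3.6897 bits/symbol


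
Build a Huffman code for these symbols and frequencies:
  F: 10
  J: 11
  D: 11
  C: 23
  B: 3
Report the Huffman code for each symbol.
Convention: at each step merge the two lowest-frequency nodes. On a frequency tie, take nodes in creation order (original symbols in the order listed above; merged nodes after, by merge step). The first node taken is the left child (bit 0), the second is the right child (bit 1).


Huffman tree construction:
Step 1: Merge B(3) + F(10) = 13
Step 2: Merge J(11) + D(11) = 22
Step 3: Merge (B+F)(13) + (J+D)(22) = 35
Step 4: Merge C(23) + ((B+F)+(J+D))(35) = 58
Read each symbol's code off the tree from the root (left child = 0, right child = 1).

Codes:
  F: 101 (length 3)
  J: 110 (length 3)
  D: 111 (length 3)
  C: 0 (length 1)
  B: 100 (length 3)
Average code length: 128/58 = 2.2069 bits/symbol


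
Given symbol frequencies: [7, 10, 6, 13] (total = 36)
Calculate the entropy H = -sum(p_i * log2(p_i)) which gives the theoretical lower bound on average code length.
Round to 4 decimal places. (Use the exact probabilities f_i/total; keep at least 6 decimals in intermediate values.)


Per-symbol terms -p_i * log2(p_i) with p_i = f_i/36:
  p = 7/36 = 0.194444: log2(p) = -2.362570, -p*log2(p) = 0.459389
  p = 10/36 = 0.277778: log2(p) = -1.847997, -p*log2(p) = 0.513332
  p = 6/36 = 0.166667: log2(p) = -2.584963, -p*log2(p) = 0.430827
  p = 13/36 = 0.361111: log2(p) = -1.469485, -p*log2(p) = 0.530647
H = 0.459389 + 0.513332 + 0.430827 + 0.530647 = 1.934195

H = 1.9342 bits/symbol


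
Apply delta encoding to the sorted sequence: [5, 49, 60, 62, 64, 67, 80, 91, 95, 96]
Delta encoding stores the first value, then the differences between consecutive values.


First value: 5
Deltas:
  49 - 5 = 44
  60 - 49 = 11
  62 - 60 = 2
  64 - 62 = 2
  67 - 64 = 3
  80 - 67 = 13
  91 - 80 = 11
  95 - 91 = 4
  96 - 95 = 1


Delta encoded: [5, 44, 11, 2, 2, 3, 13, 11, 4, 1]


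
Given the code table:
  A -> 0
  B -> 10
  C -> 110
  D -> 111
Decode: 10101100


Decoding:
10 -> B
10 -> B
110 -> C
0 -> A


Result: BBCA


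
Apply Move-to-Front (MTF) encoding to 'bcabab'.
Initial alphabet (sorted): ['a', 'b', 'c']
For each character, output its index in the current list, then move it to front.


MTF encoding:
'b': index 1 in ['a', 'b', 'c'] -> ['b', 'a', 'c']
'c': index 2 in ['b', 'a', 'c'] -> ['c', 'b', 'a']
'a': index 2 in ['c', 'b', 'a'] -> ['a', 'c', 'b']
'b': index 2 in ['a', 'c', 'b'] -> ['b', 'a', 'c']
'a': index 1 in ['b', 'a', 'c'] -> ['a', 'b', 'c']
'b': index 1 in ['a', 'b', 'c'] -> ['b', 'a', 'c']


Output: [1, 2, 2, 2, 1, 1]


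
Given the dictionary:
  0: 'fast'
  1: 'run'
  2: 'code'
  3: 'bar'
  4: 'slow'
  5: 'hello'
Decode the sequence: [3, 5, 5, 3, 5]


Look up each index in the dictionary:
  3 -> 'bar'
  5 -> 'hello'
  5 -> 'hello'
  3 -> 'bar'
  5 -> 'hello'

Decoded: "bar hello hello bar hello"


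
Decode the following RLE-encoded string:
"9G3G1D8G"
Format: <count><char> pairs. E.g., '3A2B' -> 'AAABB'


Expanding each <count><char> pair:
  9G -> 'GGGGGGGGG'
  3G -> 'GGG'
  1D -> 'D'
  8G -> 'GGGGGGGG'

Decoded = GGGGGGGGGGGGDGGGGGGGG


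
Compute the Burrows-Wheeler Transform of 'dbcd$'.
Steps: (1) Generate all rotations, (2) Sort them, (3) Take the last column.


Rotations (sorted):
  0: $dbcd -> last char: d
  1: bcd$d -> last char: d
  2: cd$db -> last char: b
  3: d$dbc -> last char: c
  4: dbcd$ -> last char: $


BWT = ddbc$


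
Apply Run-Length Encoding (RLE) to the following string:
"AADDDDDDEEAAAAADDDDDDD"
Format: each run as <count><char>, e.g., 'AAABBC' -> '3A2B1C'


Scanning runs left to right:
  i=0: run of 'A' x 2 -> '2A'
  i=2: run of 'D' x 6 -> '6D'
  i=8: run of 'E' x 2 -> '2E'
  i=10: run of 'A' x 5 -> '5A'
  i=15: run of 'D' x 7 -> '7D'

RLE = 2A6D2E5A7D


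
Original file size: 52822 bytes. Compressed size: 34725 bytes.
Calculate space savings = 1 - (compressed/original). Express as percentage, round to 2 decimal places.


ratio = compressed/original = 34725/52822 = 0.657397
savings = 1 - ratio = 1 - 0.657397 = 0.342603
as a percentage: 0.342603 * 100 = 34.26%

Space savings = 1 - 34725/52822 = 34.26%


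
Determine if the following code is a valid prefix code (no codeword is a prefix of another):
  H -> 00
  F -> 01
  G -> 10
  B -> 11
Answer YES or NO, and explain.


Checking each pair (does one codeword prefix another?):
  H='00' vs F='01': no prefix
  H='00' vs G='10': no prefix
  H='00' vs B='11': no prefix
  F='01' vs H='00': no prefix
  F='01' vs G='10': no prefix
  F='01' vs B='11': no prefix
  G='10' vs H='00': no prefix
  G='10' vs F='01': no prefix
  G='10' vs B='11': no prefix
  B='11' vs H='00': no prefix
  B='11' vs F='01': no prefix
  B='11' vs G='10': no prefix
No violation found over all pairs.

YES -- this is a valid prefix code. No codeword is a prefix of any other codeword.


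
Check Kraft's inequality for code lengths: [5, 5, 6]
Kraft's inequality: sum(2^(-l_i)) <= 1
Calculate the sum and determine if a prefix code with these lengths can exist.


Sum = 2^(-5) + 2^(-5) + 2^(-6)
    = 0.03125 + 0.03125 + 0.015625
    = 5/64 = 0.078125
Since 0.078125 <= 1, Kraft's inequality IS satisfied.
A prefix code with these lengths CAN exist.

Kraft sum = 0.078125. Satisfied.


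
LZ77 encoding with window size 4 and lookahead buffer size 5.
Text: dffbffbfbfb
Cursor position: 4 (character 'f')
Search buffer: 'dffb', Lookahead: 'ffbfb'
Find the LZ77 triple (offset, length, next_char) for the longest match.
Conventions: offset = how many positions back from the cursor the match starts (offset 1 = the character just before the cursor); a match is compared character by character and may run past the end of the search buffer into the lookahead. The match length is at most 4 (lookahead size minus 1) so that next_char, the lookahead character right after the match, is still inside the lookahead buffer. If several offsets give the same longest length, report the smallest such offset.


Try each offset into the search buffer:
  offset=1 (pos 3, char 'b'): match length 0
  offset=2 (pos 2, char 'f'): match length 1
  offset=3 (pos 1, char 'f'): match length 4
  offset=4 (pos 0, char 'd'): match length 0
Longest match has length 4 at offset 3.
next_char = character at position 4 + 4 = 8 -> 'b'

Best match: offset=3, length=4 (matching 'ffbf' starting at position 1)
LZ77 triple: (3, 4, 'b')


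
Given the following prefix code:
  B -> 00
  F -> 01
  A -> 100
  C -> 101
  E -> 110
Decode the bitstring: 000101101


Decoding step by step:
Bits 00 -> B
Bits 01 -> F
Bits 01 -> F
Bits 101 -> C


Decoded message: BFFC


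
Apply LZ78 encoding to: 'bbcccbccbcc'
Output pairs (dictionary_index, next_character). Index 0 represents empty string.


LZ78 encoding steps:
Dictionary: {0: ''}
Step 1: w='' (idx 0), next='b' -> output (0, 'b'), add 'b' as idx 1
Step 2: w='b' (idx 1), next='c' -> output (1, 'c'), add 'bc' as idx 2
Step 3: w='' (idx 0), next='c' -> output (0, 'c'), add 'c' as idx 3
Step 4: w='c' (idx 3), next='b' -> output (3, 'b'), add 'cb' as idx 4
Step 5: w='c' (idx 3), next='c' -> output (3, 'c'), add 'cc' as idx 5
Step 6: w='bc' (idx 2), next='c' -> output (2, 'c'), add 'bcc' as idx 6


Encoded: [(0, 'b'), (1, 'c'), (0, 'c'), (3, 'b'), (3, 'c'), (2, 'c')]


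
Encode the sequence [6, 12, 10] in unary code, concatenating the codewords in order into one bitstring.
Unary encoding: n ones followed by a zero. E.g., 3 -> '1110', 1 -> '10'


Encode each number as n ones followed by a terminating 0:
  6 -> 1111110 (7 bits)
  12 -> 1111111111110 (13 bits)
  10 -> 11111111110 (11 bits)
Total length = 7 + 13 + 11 = 31 bits.

Unary([6, 12, 10]) = 1111110111111111111011111111110 (31 bits)


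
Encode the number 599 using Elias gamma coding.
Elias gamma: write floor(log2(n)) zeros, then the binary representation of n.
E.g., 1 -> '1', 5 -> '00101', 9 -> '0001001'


num_bits = floor(log2(599)) + 1 = 10
leading_zeros = num_bits - 1 = 9
binary(599) = 1001010111

Elias gamma(599) = '000000000' + '1001010111' = 0000000001001010111 (19 bits)


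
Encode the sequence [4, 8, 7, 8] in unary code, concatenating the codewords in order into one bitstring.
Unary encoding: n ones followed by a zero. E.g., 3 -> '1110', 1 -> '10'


Encode each number as n ones followed by a terminating 0:
  4 -> 11110 (5 bits)
  8 -> 111111110 (9 bits)
  7 -> 11111110 (8 bits)
  8 -> 111111110 (9 bits)
Total length = 5 + 9 + 8 + 9 = 31 bits.

Unary([4, 8, 7, 8]) = 1111011111111011111110111111110 (31 bits)


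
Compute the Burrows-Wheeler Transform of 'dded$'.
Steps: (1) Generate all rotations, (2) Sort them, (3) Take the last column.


Rotations (sorted):
  0: $dded -> last char: d
  1: d$dde -> last char: e
  2: dded$ -> last char: $
  3: ded$d -> last char: d
  4: ed$dd -> last char: d


BWT = de$dd
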